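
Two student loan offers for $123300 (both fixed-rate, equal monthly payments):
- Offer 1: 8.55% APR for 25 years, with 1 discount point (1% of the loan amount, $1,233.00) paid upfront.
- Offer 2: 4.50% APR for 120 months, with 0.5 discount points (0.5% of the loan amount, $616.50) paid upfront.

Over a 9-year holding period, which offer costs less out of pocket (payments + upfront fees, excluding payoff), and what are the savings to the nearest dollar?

Offer 1 by $29,716

Offer 1: monthly rate = 8.55%/12 = 0.0071250; payment = 123,300 × 0.0071250 / (1 − (1+0.0071250)^−300) = $997.00.
Offer 2: monthly rate = 4.5%/12 = 0.0037500; payment = 123,300 × 0.0037500 / (1 − (1+0.0037500)^−120) = $1,277.86.
Over 108 months: Offer 1 costs 108 × $997.00 + $1,233.00 = $108,909.00; Offer 2 costs 108 × $1,277.86 + $616.50 = $138,625.38.
Offer 1 is cheaper by $138,625.38 − $108,909.00 = $29,716.38.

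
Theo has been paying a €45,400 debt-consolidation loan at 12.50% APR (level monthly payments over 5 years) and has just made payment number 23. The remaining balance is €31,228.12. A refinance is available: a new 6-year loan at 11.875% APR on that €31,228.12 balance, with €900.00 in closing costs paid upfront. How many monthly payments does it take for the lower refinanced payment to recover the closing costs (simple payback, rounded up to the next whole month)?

3 months

Current payment = 45,400 × 12.5%/12 / (1 − (1+0.0104167)^−60) = €1,021.41.
Refinanced payment = 31,228.12 × 0.0098958 / (1 − (1+0.0098958)^−72) = €608.49.
Monthly savings = €1,021.41 − €608.49 = €412.92.
Break-even = €900.00 / €412.92 = 2.18 → 3 months.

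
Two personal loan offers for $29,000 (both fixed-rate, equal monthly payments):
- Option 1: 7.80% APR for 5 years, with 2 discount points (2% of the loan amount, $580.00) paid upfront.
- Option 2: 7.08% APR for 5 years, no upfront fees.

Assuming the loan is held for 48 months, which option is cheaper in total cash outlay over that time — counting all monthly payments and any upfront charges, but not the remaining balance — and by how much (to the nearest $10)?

Option 2 by $1,060

Option 1: at 7.80% the monthly rate is 0.0065000, so the payment is 29,000 × 0.0065000 / (1 − 1.0065000^−60) = $585.24.
Option 2: monthly rate = 7.08%/12 = 0.0059000; payment = 29,000 × 0.0059000 / (1 − (1+0.0059000)^−60) = $575.33.
Over 48 months: Option 1 costs 48 × $585.24 + $580.00 = $28,671.52; Option 2 costs 48 × $575.33 = $27,615.84.
Option 2 is cheaper by $28,671.52 − $27,615.84 = $1,055.68.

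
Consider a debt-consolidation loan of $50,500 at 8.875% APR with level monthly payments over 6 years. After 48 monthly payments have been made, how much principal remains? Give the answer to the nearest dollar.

$19,882

With monthly rate i = 8.875%/12 = 0.0073958, the balance after k of n payments is P · [(1+i)^n − (1+i)^k] / [(1+i)^n − 1].
(1+0.0073958)^72 = 1.69985085 and (1+0.0073958)^48 = 1.42431882, so the balance is 50,500 × (1.69985085 − 1.42431882) / (1.69985085 − 1) = $19,881.90.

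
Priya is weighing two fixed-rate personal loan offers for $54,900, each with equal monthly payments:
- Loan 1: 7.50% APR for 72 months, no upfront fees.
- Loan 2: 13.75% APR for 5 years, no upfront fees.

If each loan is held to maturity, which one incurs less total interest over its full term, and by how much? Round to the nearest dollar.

Loan 1 by $7,875

Loan 1: monthly rate = 7.5%/12 = 0.0062500; payment = 54,900 × 0.0062500 / (1 − (1+0.0062500)^−72) = $949.23.
Total interest on Loan 1 = 72 × $949.23 − $54,900 = $13,444.56.
Loan 2: monthly rate = 13.75%/12 = 0.0114583; payment = 54,900 × 0.0114583 / (1 − (1+0.0114583)^−60) = $1,270.32.
Total interest on Loan 2 = 60 × $1,270.32 − $54,900 = $21,319.20.
Loan 1 is lower by $7,874.64.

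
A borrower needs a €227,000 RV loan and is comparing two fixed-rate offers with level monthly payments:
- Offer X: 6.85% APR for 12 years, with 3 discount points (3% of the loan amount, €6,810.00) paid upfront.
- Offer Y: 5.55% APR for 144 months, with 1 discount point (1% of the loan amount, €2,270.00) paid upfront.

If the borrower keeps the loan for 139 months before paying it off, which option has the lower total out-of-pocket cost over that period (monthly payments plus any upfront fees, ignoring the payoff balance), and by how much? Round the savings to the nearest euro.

Offer X: at 6.85% the monthly rate is 0.0057083, so the payment is 227,000 × 0.0057083 / (1 − 1.0057083^−144) = €2,316.31.
Offer Y: at 5.55% the monthly rate is 0.0046250, so the payment is 227,000 × 0.0046250 / (1 − 1.0046250^−144) = €2,162.68.
Over 139 months: Offer X costs 139 × €2,316.31 + €6,810.00 = €328,777.09; Offer Y costs 139 × €2,162.68 + €2,270.00 = €302,882.52.
Offer Y is cheaper by €328,777.09 − €302,882.52 = €25,894.57.

Offer Y by €25,895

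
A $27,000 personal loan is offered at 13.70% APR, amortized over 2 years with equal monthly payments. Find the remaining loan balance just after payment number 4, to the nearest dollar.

With monthly rate i = 13.7%/12 = 0.0114167, the balance after k of n payments is P · [(1+i)^n − (1+i)^k] / [(1+i)^n − 1].
(1+0.0114167)^24 = 1.31317480 and (1+0.0114167)^4 = 1.04645468, so the balance is 27,000 × (1.31317480 − 1.04645468) / (1.31317480 − 1) = $22,994.96.

$22,995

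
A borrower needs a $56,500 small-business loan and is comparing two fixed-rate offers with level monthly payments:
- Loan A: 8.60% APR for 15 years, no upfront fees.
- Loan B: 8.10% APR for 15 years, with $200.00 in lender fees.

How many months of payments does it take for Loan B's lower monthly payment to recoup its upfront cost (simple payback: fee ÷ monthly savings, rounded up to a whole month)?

Loan A: monthly rate = 8.6%/12 = 0.0071667; payment = 56,500 × 0.0071667 / (1 − (1+0.0071667)^−180) = $559.69.
Loan B: at 8.10% the monthly rate is 0.0067500, so the payment is 56,500 × 0.0067500 / (1 − 1.0067500^−180) = $543.21.
Monthly savings = $559.69 − $543.21 = $16.48.
Break-even = $200.00 / $16.48 = 12.14 → 13 months.

13 months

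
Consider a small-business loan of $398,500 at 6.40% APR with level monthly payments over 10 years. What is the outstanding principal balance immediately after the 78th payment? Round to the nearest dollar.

With monthly rate i = 6.4%/12 = 0.0053333, the balance after k of n payments is P · [(1+i)^n − (1+i)^k] / [(1+i)^n − 1].
(1+0.0053333)^120 = 1.89325842 and (1+0.0053333)^78 = 1.51421113, so the balance is 398,500 × (1.89325842 − 1.51421113) / (1.89325842 − 1) = $169,100.39.

$169,100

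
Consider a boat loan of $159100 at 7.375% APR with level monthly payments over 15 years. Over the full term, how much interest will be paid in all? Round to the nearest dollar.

$104,348

Monthly rate = 7.375%/12 = 0.0061458; payment = 159,100 × 0.0061458 / (1 − (1+0.0061458)^−180) = $1,463.60.
Total paid = 180 × $1,463.60 = $263,448.00; interest = $263,448.00 − $159,100 = $104,348.00.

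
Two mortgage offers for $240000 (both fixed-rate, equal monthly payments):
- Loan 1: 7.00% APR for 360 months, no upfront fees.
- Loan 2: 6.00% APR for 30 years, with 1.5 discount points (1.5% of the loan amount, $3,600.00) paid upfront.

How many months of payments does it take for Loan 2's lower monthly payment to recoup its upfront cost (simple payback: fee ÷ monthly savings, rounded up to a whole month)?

23 months

Loan 1: at 7.00% the monthly rate is 0.0058333, so the payment is 240,000 × 0.0058333 / (1 − 1.0058333^−360) = $1,596.73.
Loan 2: at 6.00% the monthly rate is 0.0050000, so the payment is 240,000 × 0.0050000 / (1 − 1.0050000^−360) = $1,438.92.
Monthly savings = $1,596.73 − $1,438.92 = $157.81.
Break-even = $3,600.00 / $157.81 = 22.81 → 23 months.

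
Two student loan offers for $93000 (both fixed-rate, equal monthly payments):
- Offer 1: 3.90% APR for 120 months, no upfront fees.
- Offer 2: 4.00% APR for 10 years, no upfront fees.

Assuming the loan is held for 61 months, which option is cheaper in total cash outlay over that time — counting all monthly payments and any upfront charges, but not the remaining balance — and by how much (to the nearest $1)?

Offer 1: monthly rate = 3.9%/12 = 0.0032500; payment = 93,000 × 0.0032500 / (1 − (1+0.0032500)^−120) = $937.17.
Offer 2: monthly rate = 4%/12 = 0.0033333; payment = 93,000 × 0.0033333 / (1 − (1+0.0033333)^−120) = $941.58.
Over 61 months: Offer 1 costs 61 × $937.17 = $57,167.37; Offer 2 costs 61 × $941.58 = $57,436.38.
Offer 1 is cheaper by $57,436.38 − $57,167.37 = $269.01.

Offer 1 by $269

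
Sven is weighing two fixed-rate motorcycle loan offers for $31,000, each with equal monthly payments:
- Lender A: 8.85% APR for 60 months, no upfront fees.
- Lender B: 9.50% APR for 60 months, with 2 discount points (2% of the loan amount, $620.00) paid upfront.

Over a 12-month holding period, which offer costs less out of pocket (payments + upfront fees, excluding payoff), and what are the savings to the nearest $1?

Lender A by $738

Lender A: monthly rate = 8.85%/12 = 0.0073750; payment = 31,000 × 0.0073750 / (1 − (1+0.0073750)^−60) = $641.25.
Lender B: monthly rate = 9.5%/12 = 0.0079167; payment = 31,000 × 0.0079167 / (1 − (1+0.0079167)^−60) = $651.06.
Over 12 months: Lender A costs 12 × $641.25 = $7,695.00; Lender B costs 12 × $651.06 + $620.00 = $8,432.72.
Lender A is cheaper by $8,432.72 − $7,695.00 = $737.72.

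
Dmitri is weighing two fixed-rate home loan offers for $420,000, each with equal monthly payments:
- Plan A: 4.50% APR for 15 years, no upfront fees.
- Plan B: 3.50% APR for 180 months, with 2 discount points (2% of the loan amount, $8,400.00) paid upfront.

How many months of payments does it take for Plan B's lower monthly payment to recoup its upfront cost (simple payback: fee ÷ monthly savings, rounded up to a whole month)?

40 months

Plan A: monthly rate = 4.5%/12 = 0.0037500; payment = 420,000 × 0.0037500 / (1 − (1+0.0037500)^−180) = $3,212.97.
Plan B: at 3.50% the monthly rate is 0.0029167, so the payment is 420,000 × 0.0029167 / (1 − 1.0029167^−180) = $3,002.51.
Monthly savings = $3,212.97 − $3,002.51 = $210.46.
Break-even = $8,400.00 / $210.46 = 39.91 → 40 months.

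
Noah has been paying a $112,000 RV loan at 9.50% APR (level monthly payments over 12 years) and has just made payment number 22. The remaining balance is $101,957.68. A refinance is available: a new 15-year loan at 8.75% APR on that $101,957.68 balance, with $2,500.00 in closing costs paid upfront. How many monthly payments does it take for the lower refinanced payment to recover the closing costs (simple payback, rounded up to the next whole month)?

9 months

Current payment = 112,000 × 9.5%/12 / (1 − (1+0.0079167)^−144) = $1,306.34.
Refinanced payment = 101,957.68 × 0.0072917 / (1 − (1+0.0072917)^−180) = $1,019.01.
Monthly savings = $1,306.34 − $1,019.01 = $287.33.
Break-even = $2,500.00 / $287.33 = 8.70 → 9 months.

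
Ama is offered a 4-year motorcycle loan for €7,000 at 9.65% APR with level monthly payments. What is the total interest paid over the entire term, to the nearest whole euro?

At 9.65% the monthly rate is 0.0080417, so the payment is 7,000 × 0.0080417 / (1 − 1.0080417^−48) = €176.36.
Total paid = 48 × €176.36 = €8,465.28; interest = €8,465.28 − €7,000 = €1,465.28.

€1,465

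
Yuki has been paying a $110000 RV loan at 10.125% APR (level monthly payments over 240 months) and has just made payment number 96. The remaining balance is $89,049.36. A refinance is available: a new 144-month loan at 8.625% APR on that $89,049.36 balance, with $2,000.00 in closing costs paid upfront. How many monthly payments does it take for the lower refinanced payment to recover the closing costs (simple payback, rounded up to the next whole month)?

Current payment = 110,000 × 10.125%/12 / (1 − (1+0.0084375)^−240) = $1,070.65.
Refinanced payment = 89,049.36 × 0.0071875 / (1 − (1+0.0071875)^−144) = $994.69.
Monthly savings = $1,070.65 − $994.69 = $75.96.
Break-even = $2,000.00 / $75.96 = 26.33 → 27 months.

27 months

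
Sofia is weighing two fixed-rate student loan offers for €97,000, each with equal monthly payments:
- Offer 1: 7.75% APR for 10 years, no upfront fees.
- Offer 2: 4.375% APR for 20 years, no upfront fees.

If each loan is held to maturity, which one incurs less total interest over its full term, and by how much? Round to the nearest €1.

Offer 1 by €6,022

Offer 1: monthly rate = 7.75%/12 = 0.0064583; payment = 97,000 × 0.0064583 / (1 − (1+0.0064583)^−120) = €1,164.10.
Total interest on Offer 1 = 120 × €1,164.10 − €97,000 = €42,692.00.
Offer 2: at 4.375% the monthly rate is 0.0036458, so the payment is 97,000 × 0.0036458 / (1 − 1.0036458^−240) = €607.14.
Total interest on Offer 2 = 240 × €607.14 − €97,000 = €48,713.60.
Offer 1 is lower by €6,021.60.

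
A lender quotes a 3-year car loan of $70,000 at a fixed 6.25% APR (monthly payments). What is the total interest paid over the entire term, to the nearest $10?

Monthly rate = 6.25%/12 = 0.0052083; payment = 70,000 × 0.0052083 / (1 − (1+0.0052083)^−36) = $2,137.47.
Total paid = 36 × $2,137.47 = $76,948.92; interest = $76,948.92 − $70,000 = $6,948.92.

$6,950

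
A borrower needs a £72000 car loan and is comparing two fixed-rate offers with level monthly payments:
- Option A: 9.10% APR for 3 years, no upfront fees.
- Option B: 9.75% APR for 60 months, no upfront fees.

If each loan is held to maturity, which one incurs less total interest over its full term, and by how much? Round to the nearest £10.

Option A: at 9.10% the monthly rate is 0.0075833, so the payment is 72,000 × 0.0075833 / (1 − 1.0075833^−36) = £2,292.93.
Total interest on Option A = 36 × £2,292.93 − £72,000 = £10,545.48.
Option B: monthly rate = 9.75%/12 = 0.0081250; payment = 72,000 × 0.0081250 / (1 − (1+0.0081250)^−60) = £1,520.95.
Total interest on Option B = 60 × £1,520.95 − £72,000 = £19,257.00.
Option A is lower by £8,711.52.

Option A by £8,710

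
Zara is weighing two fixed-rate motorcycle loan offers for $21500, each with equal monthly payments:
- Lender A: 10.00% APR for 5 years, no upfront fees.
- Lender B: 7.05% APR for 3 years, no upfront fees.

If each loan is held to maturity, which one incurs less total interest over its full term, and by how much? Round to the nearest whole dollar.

Lender A: monthly rate = 10%/12 = 0.0083333; payment = 21,500 × 0.0083333 / (1 − (1+0.0083333)^−60) = $456.81.
Total interest on Lender A = 60 × $456.81 − $21,500 = $5,908.60.
Lender B: monthly rate = 7.05%/12 = 0.0058750; payment = 21,500 × 0.0058750 / (1 − (1+0.0058750)^−36) = $664.35.
Total interest on Lender B = 36 × $664.35 − $21,500 = $2,416.60.
Lender B is lower by $3,492.00.

Lender B by $3,492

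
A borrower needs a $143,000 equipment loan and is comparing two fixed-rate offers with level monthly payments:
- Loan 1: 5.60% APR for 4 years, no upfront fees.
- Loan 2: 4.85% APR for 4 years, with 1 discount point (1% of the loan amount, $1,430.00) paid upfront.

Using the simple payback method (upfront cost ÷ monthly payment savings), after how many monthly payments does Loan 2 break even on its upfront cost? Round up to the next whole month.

30 months

Loan 1: at 5.60% the monthly rate is 0.0046667, so the payment is 143,000 × 0.0046667 / (1 − 1.0046667^−48) = $3,332.20.
Loan 2: at 4.85% the monthly rate is 0.0040417, so the payment is 143,000 × 0.0040417 / (1 − 1.0040417^−48) = $3,283.48.
Monthly savings = $3,332.20 − $3,283.48 = $48.72.
Break-even = $1,430.00 / $48.72 = 29.35 → 30 months.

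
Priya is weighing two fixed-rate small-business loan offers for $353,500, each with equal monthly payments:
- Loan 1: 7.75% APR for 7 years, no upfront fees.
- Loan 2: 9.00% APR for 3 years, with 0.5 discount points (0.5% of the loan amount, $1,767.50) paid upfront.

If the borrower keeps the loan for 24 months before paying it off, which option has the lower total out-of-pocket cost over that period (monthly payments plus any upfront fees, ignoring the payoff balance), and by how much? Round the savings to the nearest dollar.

Loan 1 by $140,377

Loan 1: monthly rate = 7.75%/12 = 0.0064583; payment = 353,500 × 0.0064583 / (1 − (1+0.0064583)^−84) = $5,465.80.
Loan 2: at 9.00% the monthly rate is 0.0075000, so the payment is 353,500 × 0.0075000 / (1 − 1.0075000^−36) = $11,241.21.
Over 24 months: Loan 1 costs 24 × $5,465.80 = $131,179.20; Loan 2 costs 24 × $11,241.21 + $1,767.50 = $271,556.54.
Loan 1 is cheaper by $271,556.54 − $131,179.20 = $140,377.34.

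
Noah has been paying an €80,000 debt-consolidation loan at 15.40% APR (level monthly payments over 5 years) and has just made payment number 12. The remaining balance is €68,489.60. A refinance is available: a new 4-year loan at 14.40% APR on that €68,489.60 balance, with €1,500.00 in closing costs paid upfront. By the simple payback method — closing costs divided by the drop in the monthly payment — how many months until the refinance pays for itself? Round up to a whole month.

Current payment = 80,000 × 15.4%/12 / (1 − (1+0.0128333)^−60) = €1,920.03.
Refinanced payment = 68,489.60 × 0.0120000 / (1 − (1+0.0120000)^−48) = €1,885.35.
Monthly savings = €1,920.03 − €1,885.35 = €34.68.
Break-even = €1,500.00 / €34.68 = 43.25 → 44 months.

44 months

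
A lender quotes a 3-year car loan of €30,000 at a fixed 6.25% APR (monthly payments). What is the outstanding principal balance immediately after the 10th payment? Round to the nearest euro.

With monthly rate i = 6.25%/12 = 0.0052083, the balance after k of n payments is P · [(1+i)^n − (1+i)^k] / [(1+i)^n − 1].
(1+0.0052083)^36 = 1.20564345 and (1+0.0052083)^10 = 1.05332115, so the balance is 30,000 × (1.20564345 − 1.05332115) / (1.20564345 − 1) = €22,221.32.

€22,221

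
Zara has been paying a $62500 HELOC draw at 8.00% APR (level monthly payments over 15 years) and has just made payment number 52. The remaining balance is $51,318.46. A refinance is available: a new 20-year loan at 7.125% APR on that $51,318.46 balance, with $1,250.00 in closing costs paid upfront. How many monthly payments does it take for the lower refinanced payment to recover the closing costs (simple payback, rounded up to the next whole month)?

Current payment = 62,500 × 8%/12 / (1 − (1+0.0066667)^−180) = $597.28.
Refinanced payment = 51,318.46 × 0.0059375 / (1 − (1+0.0059375)^−240) = $401.73.
Monthly savings = $597.28 − $401.73 = $195.55.
Break-even = $1,250.00 / $195.55 = 6.39 → 7 months.

7 months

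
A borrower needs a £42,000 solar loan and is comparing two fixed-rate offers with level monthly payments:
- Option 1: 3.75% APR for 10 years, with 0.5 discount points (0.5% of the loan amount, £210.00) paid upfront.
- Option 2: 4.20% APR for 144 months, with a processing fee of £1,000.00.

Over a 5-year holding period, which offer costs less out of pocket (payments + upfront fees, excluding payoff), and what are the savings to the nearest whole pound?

Option 1: at 3.75% the monthly rate is 0.0031250, so the payment is 42,000 × 0.0031250 / (1 − 1.0031250^−120) = £420.26.
Option 2: monthly rate = 4.2%/12 = 0.0035000; payment = 42,000 × 0.0035000 / (1 − (1+0.0035000)^−144) = £371.81.
Over 60 months: Option 1 costs 60 × £420.26 + £210.00 = £25,425.60; Option 2 costs 60 × £371.81 + £1,000.00 = £23,308.60.
Option 2 is cheaper by £25,425.60 − £23,308.60 = £2,117.00.

Option 2 by £2,117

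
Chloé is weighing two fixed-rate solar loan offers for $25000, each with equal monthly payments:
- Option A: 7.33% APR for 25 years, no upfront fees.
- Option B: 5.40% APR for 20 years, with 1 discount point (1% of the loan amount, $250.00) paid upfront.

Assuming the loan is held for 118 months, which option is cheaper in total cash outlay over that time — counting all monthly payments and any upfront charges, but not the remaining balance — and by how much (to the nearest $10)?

Option A: at 7.33% the monthly rate is 0.0061083, so the payment is 25,000 × 0.0061083 / (1 − 1.0061083^−300) = $181.99.
Option B: monthly rate = 5.4%/12 = 0.0045000; payment = 25,000 × 0.0045000 / (1 − (1+0.0045000)^−240) = $170.56.
Over 118 months: Option A costs 118 × $181.99 = $21,474.82; Option B costs 118 × $170.56 + $250.00 = $20,376.08.
Option B is cheaper by $21,474.82 − $20,376.08 = $1,098.74.

Option B by $1,100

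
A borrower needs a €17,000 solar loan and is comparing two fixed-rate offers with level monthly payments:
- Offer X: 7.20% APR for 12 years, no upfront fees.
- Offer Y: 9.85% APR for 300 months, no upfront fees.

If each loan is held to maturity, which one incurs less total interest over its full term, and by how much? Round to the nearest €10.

Offer X: monthly rate = 7.2%/12 = 0.0060000; payment = 17,000 × 0.0060000 / (1 − (1+0.0060000)^−144) = €176.64.
Total interest on Offer X = 144 × €176.64 − €17,000 = €8,436.16.
Offer Y: monthly rate = 9.85%/12 = 0.0082083; payment = 17,000 × 0.0082083 / (1 − (1+0.0082083)^−300) = €152.69.
Total interest on Offer Y = 300 × €152.69 − €17,000 = €28,807.00.
Offer X is lower by €20,370.84.

Offer X by €20,370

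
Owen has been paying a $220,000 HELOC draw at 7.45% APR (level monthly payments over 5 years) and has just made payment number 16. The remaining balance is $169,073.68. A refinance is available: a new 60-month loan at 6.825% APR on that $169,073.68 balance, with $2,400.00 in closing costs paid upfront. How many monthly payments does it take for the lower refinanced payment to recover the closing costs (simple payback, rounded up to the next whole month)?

Current payment = 220,000 × 7.45%/12 / (1 − (1+0.0062083)^−60) = $4,403.12.
Refinanced payment = 169,073.68 × 0.0056875 / (1 − (1+0.0056875)^−60) = $3,333.92.
Monthly savings = $4,403.12 − $3,333.92 = $1,069.20.
Break-even = $2,400.00 / $1,069.20 = 2.24 → 3 months.

3 months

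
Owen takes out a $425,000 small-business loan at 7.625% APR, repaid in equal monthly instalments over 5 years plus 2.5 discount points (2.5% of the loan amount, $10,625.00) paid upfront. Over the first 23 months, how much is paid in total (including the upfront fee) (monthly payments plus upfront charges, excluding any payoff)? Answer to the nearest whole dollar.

$207,077

Monthly rate = 7.625%/12 = 0.0063542; payment = 425,000 × 0.0063542 / (1 − (1+0.0063542)^−60) = $8,541.40.
Total outlay = 23 × $8,541.40 + $10,625.00 = $207,077.20.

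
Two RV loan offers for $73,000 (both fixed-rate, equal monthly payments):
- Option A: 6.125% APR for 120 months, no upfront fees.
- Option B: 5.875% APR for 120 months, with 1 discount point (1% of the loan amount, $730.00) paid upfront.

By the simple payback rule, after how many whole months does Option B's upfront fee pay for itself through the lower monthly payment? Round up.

80 months

Option A: monthly rate = 6.125%/12 = 0.0051042; payment = 73,000 × 0.0051042 / (1 − (1+0.0051042)^−120) = $815.04.
Option B: at 5.875% the monthly rate is 0.0048958, so the payment is 73,000 × 0.0048958 / (1 − 1.0048958^−120) = $805.87.
Monthly savings = $815.04 − $805.87 = $9.17.
Break-even = $730.00 / $9.17 = 79.61 → 80 months.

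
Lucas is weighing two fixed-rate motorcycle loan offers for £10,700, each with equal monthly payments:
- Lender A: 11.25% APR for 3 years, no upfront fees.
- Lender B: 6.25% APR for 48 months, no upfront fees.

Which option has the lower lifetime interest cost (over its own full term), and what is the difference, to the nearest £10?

Lender A: monthly rate = 11.25%/12 = 0.0093750; payment = 10,700 × 0.0093750 / (1 − (1+0.0093750)^−36) = £351.57.
Total interest on Lender A = 36 × £351.57 − £10,700 = £1,956.52.
Lender B: at 6.25% the monthly rate is 0.0052083, so the payment is 10,700 × 0.0052083 / (1 − 1.0052083^−48) = £252.52.
Total interest on Lender B = 48 × £252.52 − £10,700 = £1,420.96.
Lender B is lower by £535.56.

Lender B by £540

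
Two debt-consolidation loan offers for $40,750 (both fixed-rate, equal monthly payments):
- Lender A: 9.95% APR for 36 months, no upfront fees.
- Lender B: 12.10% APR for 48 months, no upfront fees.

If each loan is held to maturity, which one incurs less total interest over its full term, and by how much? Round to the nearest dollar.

Lender A by $4,304

Lender A: at 9.95% the monthly rate is 0.0082917, so the payment is 40,750 × 0.0082917 / (1 − 1.0082917^−36) = $1,313.93.
Total interest on Lender A = 36 × $1,313.93 − $40,750 = $6,551.48.
Lender B: monthly rate = 12.1%/12 = 0.0100833; payment = 40,750 × 0.0100833 / (1 − (1+0.0100833)^−48) = $1,075.11.
Total interest on Lender B = 48 × $1,075.11 − $40,750 = $10,855.28.
Lender A is lower by $4,303.80.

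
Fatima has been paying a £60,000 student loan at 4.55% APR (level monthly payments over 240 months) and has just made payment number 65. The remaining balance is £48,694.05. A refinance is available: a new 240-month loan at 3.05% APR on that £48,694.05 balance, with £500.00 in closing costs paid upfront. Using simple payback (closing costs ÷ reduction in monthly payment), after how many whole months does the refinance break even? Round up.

Current payment = 60,000 × 4.55%/12 / (1 − (1+0.0037917)^−240) = £381.21.
Refinanced payment = 48,694.05 × 0.0025417 / (1 − (1+0.0025417)^−240) = £271.28.
Monthly savings = £381.21 − £271.28 = £109.93.
Break-even = £500.00 / £109.93 = 4.55 → 5 months.

5 months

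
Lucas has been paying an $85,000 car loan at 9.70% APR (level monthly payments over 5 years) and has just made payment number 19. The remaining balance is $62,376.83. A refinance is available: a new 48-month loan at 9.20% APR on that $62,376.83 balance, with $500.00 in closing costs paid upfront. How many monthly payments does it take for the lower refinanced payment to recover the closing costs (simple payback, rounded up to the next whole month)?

3 months

Current payment = 85,000 × 9.7%/12 / (1 − (1+0.0080833)^−60) = $1,793.48.
Refinanced payment = 62,376.83 × 0.0076667 / (1 − (1+0.0076667)^−48) = $1,558.18.
Monthly savings = $1,793.48 − $1,558.18 = $235.30.
Break-even = $500.00 / $235.30 = 2.12 → 3 months.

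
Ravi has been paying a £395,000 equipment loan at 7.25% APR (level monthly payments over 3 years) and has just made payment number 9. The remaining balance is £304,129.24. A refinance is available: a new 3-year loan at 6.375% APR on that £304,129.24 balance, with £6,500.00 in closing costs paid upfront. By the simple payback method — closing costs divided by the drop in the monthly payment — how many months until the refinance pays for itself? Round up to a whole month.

Current payment = 395,000 × 7.25%/12 / (1 − (1+0.0060417)^−36) = £12,241.65.
Refinanced payment = 304,129.24 × 0.0053125 / (1 − (1+0.0053125)^−36) = £9,303.96.
Monthly savings = £12,241.65 − £9,303.96 = £2,937.69.
Break-even = £6,500.00 / £2,937.69 = 2.21 → 3 months.

3 months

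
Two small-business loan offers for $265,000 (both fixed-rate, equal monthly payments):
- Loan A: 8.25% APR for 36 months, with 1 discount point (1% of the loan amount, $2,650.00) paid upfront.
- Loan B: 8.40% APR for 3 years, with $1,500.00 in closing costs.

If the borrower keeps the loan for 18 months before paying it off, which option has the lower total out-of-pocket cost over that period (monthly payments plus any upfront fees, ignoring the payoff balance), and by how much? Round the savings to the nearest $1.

Loan B by $819

Loan A: at 8.25% the monthly rate is 0.0068750, so the payment is 265,000 × 0.0068750 / (1 − 1.0068750^−36) = $8,334.73.
Loan B: at 8.40% the monthly rate is 0.0070000, so the payment is 265,000 × 0.0070000 / (1 − 1.0070000^−36) = $8,353.12.
Over 18 months: Loan A costs 18 × $8,334.73 + $2,650.00 = $152,675.14; Loan B costs 18 × $8,353.12 + $1,500.00 = $151,856.16.
Loan B is cheaper by $152,675.14 − $151,856.16 = $818.98.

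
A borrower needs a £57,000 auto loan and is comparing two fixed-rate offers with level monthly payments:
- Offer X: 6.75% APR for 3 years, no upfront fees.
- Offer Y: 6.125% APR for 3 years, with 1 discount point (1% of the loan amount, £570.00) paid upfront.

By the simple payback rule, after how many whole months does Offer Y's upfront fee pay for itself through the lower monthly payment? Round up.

Offer X: monthly rate = 6.75%/12 = 0.0056250; payment = 57,000 × 0.0056250 / (1 − (1+0.0056250)^−36) = £1,753.49.
Offer Y: at 6.125% the monthly rate is 0.0051042, so the payment is 57,000 × 0.0051042 / (1 − 1.0051042^−36) = £1,737.28.
Monthly savings = £1,753.49 − £1,737.28 = £16.21.
Break-even = £570.00 / £16.21 = 35.16 → 36 months.

36 months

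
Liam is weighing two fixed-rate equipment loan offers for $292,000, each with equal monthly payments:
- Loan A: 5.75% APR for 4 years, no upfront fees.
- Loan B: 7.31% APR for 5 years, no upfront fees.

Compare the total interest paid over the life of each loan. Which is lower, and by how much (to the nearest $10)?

Loan A: monthly rate = 5.75%/12 = 0.0047917; payment = 292,000 × 0.0047917 / (1 − (1+0.0047917)^−48) = $6,824.21.
Total interest on Loan A = 48 × $6,824.21 − $292,000 = $35,562.08.
Loan B: at 7.31% the monthly rate is 0.0060917, so the payment is 292,000 × 0.0060917 / (1 − 1.0060917^−60) = $5,824.75.
Total interest on Loan B = 60 × $5,824.75 − $292,000 = $57,485.00.
Loan A is lower by $21,922.92.

Loan A by $21,920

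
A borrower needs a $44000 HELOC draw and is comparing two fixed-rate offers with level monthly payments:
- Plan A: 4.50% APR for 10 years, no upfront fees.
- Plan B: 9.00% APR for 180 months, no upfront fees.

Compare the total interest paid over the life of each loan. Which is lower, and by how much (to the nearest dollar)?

Plan A: monthly rate = 4.5%/12 = 0.0037500; payment = 44,000 × 0.0037500 / (1 − (1+0.0037500)^−120) = $456.01.
Total interest on Plan A = 120 × $456.01 − $44,000 = $10,721.20.
Plan B: at 9.00% the monthly rate is 0.0075000, so the payment is 44,000 × 0.0075000 / (1 − 1.0075000^−180) = $446.28.
Total interest on Plan B = 180 × $446.28 − $44,000 = $36,330.40.
Plan A is lower by $25,609.20.

Plan A by $25,609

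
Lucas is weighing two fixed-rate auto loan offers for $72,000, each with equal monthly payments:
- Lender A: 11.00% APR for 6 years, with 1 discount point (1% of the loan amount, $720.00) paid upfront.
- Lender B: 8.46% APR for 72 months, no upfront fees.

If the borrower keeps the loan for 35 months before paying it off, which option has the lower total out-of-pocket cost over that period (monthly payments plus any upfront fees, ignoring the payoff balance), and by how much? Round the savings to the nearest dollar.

Lender B by $3,934

Lender A: at 11.00% the monthly rate is 0.0091667, so the payment is 72,000 × 0.0091667 / (1 − 1.0091667^−72) = $1,370.45.
Lender B: at 8.46% the monthly rate is 0.0070500, so the payment is 72,000 × 0.0070500 / (1 − 1.0070500^−72) = $1,278.63.
Over 35 months: Lender A costs 35 × $1,370.45 + $720.00 = $48,685.75; Lender B costs 35 × $1,278.63 = $44,752.05.
Lender B is cheaper by $48,685.75 − $44,752.05 = $3,933.70.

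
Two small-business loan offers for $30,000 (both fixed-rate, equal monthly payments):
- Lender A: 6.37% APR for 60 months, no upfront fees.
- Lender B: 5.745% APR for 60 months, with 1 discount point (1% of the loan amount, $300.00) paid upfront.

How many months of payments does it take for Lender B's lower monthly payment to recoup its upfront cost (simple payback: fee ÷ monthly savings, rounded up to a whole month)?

35 months

Lender A: monthly rate = 6.37%/12 = 0.0053083; payment = 30,000 × 0.0053083 / (1 − (1+0.0053083)^−60) = $585.16.
Lender B: at 5.745% the monthly rate is 0.0047875, so the payment is 30,000 × 0.0047875 / (1 − 1.0047875^−60) = $576.43.
Monthly savings = $585.16 − $576.43 = $8.73.
Break-even = $300.00 / $8.73 = 34.36 → 35 months.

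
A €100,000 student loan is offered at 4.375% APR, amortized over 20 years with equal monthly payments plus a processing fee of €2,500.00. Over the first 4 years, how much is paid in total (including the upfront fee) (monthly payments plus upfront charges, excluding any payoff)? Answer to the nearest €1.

€32,544

Monthly rate = 4.375%/12 = 0.0036458; payment = 100,000 × 0.0036458 / (1 − (1+0.0036458)^−240) = €625.92.
Total outlay = 48 × €625.92 + €2,500.00 = €32,544.16.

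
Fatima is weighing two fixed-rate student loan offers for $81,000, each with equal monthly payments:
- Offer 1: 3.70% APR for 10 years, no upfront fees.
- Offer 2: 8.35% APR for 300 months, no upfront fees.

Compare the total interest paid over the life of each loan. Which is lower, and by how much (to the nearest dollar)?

Offer 1: at 3.70% the monthly rate is 0.0030833, so the payment is 81,000 × 0.0030833 / (1 − 1.0030833^−120) = $808.59.
Total interest on Offer 1 = 120 × $808.59 − $81,000 = $16,030.80.
Offer 2: monthly rate = 8.35%/12 = 0.0069583; payment = 81,000 × 0.0069583 / (1 − (1+0.0069583)^−300) = $644.07.
Total interest on Offer 2 = 300 × $644.07 − $81,000 = $112,221.00.
Offer 1 is lower by $96,190.20.

Offer 1 by $96,190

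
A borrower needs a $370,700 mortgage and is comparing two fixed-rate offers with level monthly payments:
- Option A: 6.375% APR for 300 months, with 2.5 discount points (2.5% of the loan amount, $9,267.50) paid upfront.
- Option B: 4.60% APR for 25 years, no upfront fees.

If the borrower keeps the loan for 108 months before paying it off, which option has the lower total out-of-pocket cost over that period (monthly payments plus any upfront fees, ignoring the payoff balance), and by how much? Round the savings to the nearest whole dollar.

Option A: monthly rate = 6.375%/12 = 0.0053125; payment = 370,700 × 0.0053125 / (1 − (1+0.0053125)^−300) = $2,474.12.
Option B: monthly rate = 4.6%/12 = 0.0038333; payment = 370,700 × 0.0038333 / (1 − (1+0.0038333)^−300) = $2,081.57.
Over 108 months: Option A costs 108 × $2,474.12 + $9,267.50 = $276,472.46; Option B costs 108 × $2,081.57 = $224,809.56.
Option B is cheaper by $276,472.46 − $224,809.56 = $51,662.90.

Option B by $51,663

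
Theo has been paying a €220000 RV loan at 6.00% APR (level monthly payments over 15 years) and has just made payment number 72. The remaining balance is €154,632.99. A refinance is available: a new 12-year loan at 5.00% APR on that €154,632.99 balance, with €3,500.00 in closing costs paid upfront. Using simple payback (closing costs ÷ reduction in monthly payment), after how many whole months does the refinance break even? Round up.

9 months

Current payment = 220,000 × 6%/12 / (1 − (1+0.0050000)^−180) = €1,856.49.
Refinanced payment = 154,632.99 × 0.0041667 / (1 − (1+0.0041667)^−144) = €1,430.19.
Monthly savings = €1,856.49 − €1,430.19 = €426.30.
Break-even = €3,500.00 / €426.30 = 8.21 → 9 months.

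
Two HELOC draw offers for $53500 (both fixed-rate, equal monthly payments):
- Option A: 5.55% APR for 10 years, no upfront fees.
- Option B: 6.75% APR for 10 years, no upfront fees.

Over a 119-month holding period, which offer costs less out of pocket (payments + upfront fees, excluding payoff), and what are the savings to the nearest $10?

Option A: at 5.55% the monthly rate is 0.0046250, so the payment is 53,500 × 0.0046250 / (1 − 1.0046250^−120) = $581.94.
Option B: monthly rate = 6.75%/12 = 0.0056250; payment = 53,500 × 0.0056250 / (1 − (1+0.0056250)^−120) = $614.31.
Over 119 months: Option A costs 119 × $581.94 = $69,250.86; Option B costs 119 × $614.31 = $73,102.89.
Option A is cheaper by $73,102.89 − $69,250.86 = $3,852.03.

Option A by $3,850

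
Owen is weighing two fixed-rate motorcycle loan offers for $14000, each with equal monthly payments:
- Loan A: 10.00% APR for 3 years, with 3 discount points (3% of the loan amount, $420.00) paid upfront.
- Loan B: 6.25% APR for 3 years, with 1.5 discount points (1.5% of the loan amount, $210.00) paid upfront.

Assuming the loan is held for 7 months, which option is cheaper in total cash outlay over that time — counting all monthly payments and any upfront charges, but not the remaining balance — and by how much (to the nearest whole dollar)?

Loan A: monthly rate = 10%/12 = 0.0083333; payment = 14,000 × 0.0083333 / (1 − (1+0.0083333)^−36) = $451.74.
Loan B: monthly rate = 6.25%/12 = 0.0052083; payment = 14,000 × 0.0052083 / (1 − (1+0.0052083)^−36) = $427.49.
Over 7 months: Loan A costs 7 × $451.74 + $420.00 = $3,582.18; Loan B costs 7 × $427.49 + $210.00 = $3,202.43.
Loan B is cheaper by $3,582.18 − $3,202.43 = $379.75.

Loan B by $380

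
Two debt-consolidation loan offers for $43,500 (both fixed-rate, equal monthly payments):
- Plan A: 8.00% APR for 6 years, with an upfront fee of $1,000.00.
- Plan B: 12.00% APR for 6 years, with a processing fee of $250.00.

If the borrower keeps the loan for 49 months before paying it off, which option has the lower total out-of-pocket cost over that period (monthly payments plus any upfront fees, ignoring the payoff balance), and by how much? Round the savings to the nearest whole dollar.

Plan A by $3,549

Plan A: at 8.00% the monthly rate is 0.0066667, so the payment is 43,500 × 0.0066667 / (1 − 1.0066667^−72) = $762.70.
Plan B: monthly rate = 12%/12 = 0.0100000; payment = 43,500 × 0.0100000 / (1 − (1+0.0100000)^−72) = $850.43.
Over 49 months: Plan A costs 49 × $762.70 + $1,000.00 = $38,372.30; Plan B costs 49 × $850.43 + $250.00 = $41,921.07.
Plan A is cheaper by $41,921.07 − $38,372.30 = $3,548.77.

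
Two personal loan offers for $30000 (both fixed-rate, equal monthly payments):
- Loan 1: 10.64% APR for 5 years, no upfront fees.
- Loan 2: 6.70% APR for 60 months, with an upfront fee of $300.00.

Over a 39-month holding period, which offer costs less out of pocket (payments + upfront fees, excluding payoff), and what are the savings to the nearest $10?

Loan 1: monthly rate = 10.64%/12 = 0.0088667; payment = 30,000 × 0.0088667 / (1 − (1+0.0088667)^−60) = $646.90.
Loan 2: at 6.70% the monthly rate is 0.0055833, so the payment is 30,000 × 0.0055833 / (1 − 1.0055833^−60) = $589.80.
Over 39 months: Loan 1 costs 39 × $646.90 = $25,229.10; Loan 2 costs 39 × $589.80 + $300.00 = $23,302.20.
Loan 2 is cheaper by $25,229.10 − $23,302.20 = $1,926.90.

Loan 2 by $1,930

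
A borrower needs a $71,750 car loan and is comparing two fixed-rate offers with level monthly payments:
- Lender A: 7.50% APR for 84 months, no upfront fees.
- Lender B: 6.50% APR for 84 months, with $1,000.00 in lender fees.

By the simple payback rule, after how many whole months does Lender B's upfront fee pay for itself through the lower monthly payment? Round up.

29 months

Lender A: at 7.50% the monthly rate is 0.0062500, so the payment is 71,750 × 0.0062500 / (1 − 1.0062500^−84) = $1,100.52.
Lender B: monthly rate = 6.5%/12 = 0.0054167; payment = 71,750 × 0.0054167 / (1 − (1+0.0054167)^−84) = $1,065.45.
Monthly savings = $1,100.52 − $1,065.45 = $35.07.
Break-even = $1,000.00 / $35.07 = 28.51 → 29 months.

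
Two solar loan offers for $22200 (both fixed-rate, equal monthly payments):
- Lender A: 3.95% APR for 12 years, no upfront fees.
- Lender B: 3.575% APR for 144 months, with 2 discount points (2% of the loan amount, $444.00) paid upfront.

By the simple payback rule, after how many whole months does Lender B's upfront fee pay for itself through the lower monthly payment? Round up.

111 months

Lender A: at 3.95% the monthly rate is 0.0032917, so the payment is 22,200 × 0.0032917 / (1 − 1.0032917^−144) = $193.83.
Lender B: at 3.575% the monthly rate is 0.0029792, so the payment is 22,200 × 0.0029792 / (1 − 1.0029792^−144) = $189.82.
Monthly savings = $193.83 − $189.82 = $4.01.
Break-even = $444.00 / $4.01 = 110.72 → 111 months.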